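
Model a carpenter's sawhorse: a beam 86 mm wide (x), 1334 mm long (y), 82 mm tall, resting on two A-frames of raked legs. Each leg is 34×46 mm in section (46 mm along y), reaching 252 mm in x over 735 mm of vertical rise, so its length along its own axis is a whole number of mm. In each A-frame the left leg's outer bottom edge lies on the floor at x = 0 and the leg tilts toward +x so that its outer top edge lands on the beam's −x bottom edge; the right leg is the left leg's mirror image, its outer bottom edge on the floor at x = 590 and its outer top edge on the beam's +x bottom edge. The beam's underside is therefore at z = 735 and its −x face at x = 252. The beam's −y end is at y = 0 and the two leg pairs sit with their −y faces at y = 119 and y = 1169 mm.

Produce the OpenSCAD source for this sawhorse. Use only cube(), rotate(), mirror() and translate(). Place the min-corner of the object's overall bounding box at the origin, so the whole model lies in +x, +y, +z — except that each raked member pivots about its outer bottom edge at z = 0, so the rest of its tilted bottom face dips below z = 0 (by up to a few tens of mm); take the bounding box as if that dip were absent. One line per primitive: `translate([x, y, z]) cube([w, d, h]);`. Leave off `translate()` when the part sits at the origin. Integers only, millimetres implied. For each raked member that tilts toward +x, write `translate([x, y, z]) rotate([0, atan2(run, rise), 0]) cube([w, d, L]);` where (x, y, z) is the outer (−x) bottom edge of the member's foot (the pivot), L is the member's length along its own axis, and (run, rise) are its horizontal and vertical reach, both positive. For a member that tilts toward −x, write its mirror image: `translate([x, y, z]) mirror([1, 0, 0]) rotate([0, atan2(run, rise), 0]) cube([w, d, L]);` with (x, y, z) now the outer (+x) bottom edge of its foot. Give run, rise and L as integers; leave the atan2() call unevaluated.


// leg length = √(252² + 735²) = 777
// right-leg outer foot x = 2·252 + 86 = 590
// beam min-corner = (252, 0, 735)
translate([252, 0, 735]) cube([86, 1334, 82]);
translate([0, 119, 0]) rotate([0, atan2(252, 735), 0]) cube([34, 46, 777]);
translate([590, 119, 0]) mirror([1, 0, 0]) rotate([0, atan2(252, 735), 0]) cube([34, 46, 777]);
translate([0, 1169, 0]) rotate([0, atan2(252, 735), 0]) cube([34, 46, 777]);
translate([590, 1169, 0]) mirror([1, 0, 0]) rotate([0, atan2(252, 735), 0]) cube([34, 46, 777]);


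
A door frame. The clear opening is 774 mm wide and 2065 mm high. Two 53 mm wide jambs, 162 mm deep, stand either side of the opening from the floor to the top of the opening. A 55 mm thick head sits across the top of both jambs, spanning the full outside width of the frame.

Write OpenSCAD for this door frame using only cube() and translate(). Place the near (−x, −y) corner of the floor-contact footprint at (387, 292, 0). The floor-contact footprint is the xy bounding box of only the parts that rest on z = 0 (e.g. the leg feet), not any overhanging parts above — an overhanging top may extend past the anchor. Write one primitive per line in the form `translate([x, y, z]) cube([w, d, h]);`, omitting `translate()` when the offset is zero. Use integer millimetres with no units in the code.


translate([387, 292, 0]) cube([53, 162, 2065]);
translate([1214, 292, 0]) cube([53, 162, 2065]);
translate([387, 292, 2065]) cube([880, 162, 55]);


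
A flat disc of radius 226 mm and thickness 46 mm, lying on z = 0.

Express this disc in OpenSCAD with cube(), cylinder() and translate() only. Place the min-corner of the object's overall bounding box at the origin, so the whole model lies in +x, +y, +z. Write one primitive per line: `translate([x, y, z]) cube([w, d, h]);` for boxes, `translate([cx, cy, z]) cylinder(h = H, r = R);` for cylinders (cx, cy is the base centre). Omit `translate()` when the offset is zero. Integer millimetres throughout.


translate([226, 226, 0]) cylinder(h = 46, r = 226);


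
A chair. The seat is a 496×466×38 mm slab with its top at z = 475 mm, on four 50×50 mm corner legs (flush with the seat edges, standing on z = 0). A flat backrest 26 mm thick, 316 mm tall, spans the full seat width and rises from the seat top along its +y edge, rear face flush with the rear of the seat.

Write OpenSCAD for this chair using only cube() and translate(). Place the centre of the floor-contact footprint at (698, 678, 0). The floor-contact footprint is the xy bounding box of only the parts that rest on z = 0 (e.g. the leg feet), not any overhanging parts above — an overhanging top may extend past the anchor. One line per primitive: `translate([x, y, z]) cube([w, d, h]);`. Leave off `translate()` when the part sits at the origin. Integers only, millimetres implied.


translate([450, 445, 437]) cube([496, 466, 38]);
translate([450, 445, 0]) cube([50, 50, 437]);
translate([896, 445, 0]) cube([50, 50, 437]);
translate([450, 861, 0]) cube([50, 50, 437]);
translate([896, 861, 0]) cube([50, 50, 437]);
translate([450, 885, 475]) cube([496, 26, 316]);


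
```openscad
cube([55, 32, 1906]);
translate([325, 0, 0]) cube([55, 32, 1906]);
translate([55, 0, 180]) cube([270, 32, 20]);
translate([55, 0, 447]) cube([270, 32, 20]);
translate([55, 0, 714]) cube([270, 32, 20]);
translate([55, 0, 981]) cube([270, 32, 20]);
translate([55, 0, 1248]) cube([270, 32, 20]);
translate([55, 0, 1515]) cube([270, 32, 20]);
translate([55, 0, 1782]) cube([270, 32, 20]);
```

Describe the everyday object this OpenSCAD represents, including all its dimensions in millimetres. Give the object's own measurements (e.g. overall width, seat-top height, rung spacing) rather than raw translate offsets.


A straight ladder. Two 55×32 mm vertical rails, 1906 mm tall, stand 380 mm apart (outside-to-outside) with their front faces coplanar on the −y side. 7 rungs, each 32 mm deep and 20 mm tall, span between the inner faces of the rails, front faces flush with the rails. The lowest rung's underside is at z = 180 mm and rungs are spaced 267 mm apart (underside to underside).


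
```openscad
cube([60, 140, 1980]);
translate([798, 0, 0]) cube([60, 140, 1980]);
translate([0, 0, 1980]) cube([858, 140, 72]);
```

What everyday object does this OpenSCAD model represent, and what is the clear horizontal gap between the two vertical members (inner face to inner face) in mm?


A door frame. The clear opening width is 738 mm.

Two 1980 mm tall posts with a header on top — a door frame. The left jamb is 60 mm wide at x = 0; the right jamb starts at x = 798. The clear opening is 798 − 60 = 738 mm.


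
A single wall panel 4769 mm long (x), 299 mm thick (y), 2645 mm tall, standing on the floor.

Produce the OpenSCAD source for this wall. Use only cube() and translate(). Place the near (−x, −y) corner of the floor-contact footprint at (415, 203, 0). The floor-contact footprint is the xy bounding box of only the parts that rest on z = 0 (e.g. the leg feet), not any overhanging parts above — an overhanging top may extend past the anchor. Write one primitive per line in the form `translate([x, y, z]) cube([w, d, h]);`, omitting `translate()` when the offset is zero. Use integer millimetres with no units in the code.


translate([415, 203, 0]) cube([4769, 299, 2645]);


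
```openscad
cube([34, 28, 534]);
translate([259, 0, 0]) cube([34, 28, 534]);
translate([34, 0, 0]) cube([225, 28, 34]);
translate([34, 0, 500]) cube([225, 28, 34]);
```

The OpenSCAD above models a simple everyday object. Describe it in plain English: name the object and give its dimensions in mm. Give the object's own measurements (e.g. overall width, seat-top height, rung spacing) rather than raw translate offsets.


A rectangular picture frame lying in the x–z plane (depth along y). The opening is 225 mm wide (x) by 466 mm tall (z), surrounded by a border 34 mm wide on all four sides. The frame is 28 mm deep and is made of two full-height vertical stiles with two horizontal rails fitted between them.


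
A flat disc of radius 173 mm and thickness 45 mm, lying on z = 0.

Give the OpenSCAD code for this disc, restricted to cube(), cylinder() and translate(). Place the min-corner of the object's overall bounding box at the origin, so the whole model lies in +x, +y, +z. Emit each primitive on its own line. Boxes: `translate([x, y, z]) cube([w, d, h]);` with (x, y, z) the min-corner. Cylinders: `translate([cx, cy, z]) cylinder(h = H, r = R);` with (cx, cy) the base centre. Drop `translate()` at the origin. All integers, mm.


translate([173, 173, 0]) cylinder(h = 45, r = 173);


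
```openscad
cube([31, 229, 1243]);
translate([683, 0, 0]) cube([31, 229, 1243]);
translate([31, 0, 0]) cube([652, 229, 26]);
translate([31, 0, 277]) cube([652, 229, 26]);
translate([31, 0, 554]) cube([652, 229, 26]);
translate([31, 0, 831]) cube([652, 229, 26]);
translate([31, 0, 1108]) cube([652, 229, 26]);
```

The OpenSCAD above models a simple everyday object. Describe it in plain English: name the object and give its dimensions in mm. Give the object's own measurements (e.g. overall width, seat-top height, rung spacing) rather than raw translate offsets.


An open bookshelf. Two side panels, each 31 mm thick, 229 mm deep and 1243 mm tall, stand 714 mm apart (outside-to-outside). Between them sit 5 shelves, each 26 mm thick and 229 mm deep, spanning the full gap between the sides. The bottom shelf rests on the floor (its underside at z = 0) and the clear gap between one shelf's top and the next shelf's underside is 251 mm.


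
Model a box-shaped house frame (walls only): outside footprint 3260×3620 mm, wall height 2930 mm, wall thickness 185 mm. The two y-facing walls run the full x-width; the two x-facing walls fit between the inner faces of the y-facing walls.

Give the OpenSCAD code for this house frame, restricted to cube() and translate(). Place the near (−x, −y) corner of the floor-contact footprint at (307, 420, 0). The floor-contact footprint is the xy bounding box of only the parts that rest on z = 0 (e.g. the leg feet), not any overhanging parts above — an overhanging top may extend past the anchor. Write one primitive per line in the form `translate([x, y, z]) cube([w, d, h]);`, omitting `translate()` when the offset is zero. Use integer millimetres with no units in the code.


translate([307, 420, 0]) cube([3260, 185, 2930]);
translate([307, 3855, 0]) cube([3260, 185, 2930]);
translate([307, 605, 0]) cube([185, 3250, 2930]);
translate([3382, 605, 0]) cube([185, 3250, 2930]);


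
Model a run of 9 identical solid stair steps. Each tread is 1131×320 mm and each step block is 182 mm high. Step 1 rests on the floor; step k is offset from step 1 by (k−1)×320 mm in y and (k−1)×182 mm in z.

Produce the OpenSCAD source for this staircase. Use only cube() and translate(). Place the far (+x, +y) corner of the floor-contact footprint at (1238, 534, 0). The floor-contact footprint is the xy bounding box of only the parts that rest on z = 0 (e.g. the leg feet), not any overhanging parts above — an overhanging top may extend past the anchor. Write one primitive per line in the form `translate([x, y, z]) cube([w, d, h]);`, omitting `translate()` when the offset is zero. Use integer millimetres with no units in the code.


translate([107, 214, 0]) cube([1131, 320, 182]);
translate([107, 534, 182]) cube([1131, 320, 182]);
translate([107, 854, 364]) cube([1131, 320, 182]);
translate([107, 1174, 546]) cube([1131, 320, 182]);
translate([107, 1494, 728]) cube([1131, 320, 182]);
translate([107, 1814, 910]) cube([1131, 320, 182]);
translate([107, 2134, 1092]) cube([1131, 320, 182]);
translate([107, 2454, 1274]) cube([1131, 320, 182]);
translate([107, 2774, 1456]) cube([1131, 320, 182]);


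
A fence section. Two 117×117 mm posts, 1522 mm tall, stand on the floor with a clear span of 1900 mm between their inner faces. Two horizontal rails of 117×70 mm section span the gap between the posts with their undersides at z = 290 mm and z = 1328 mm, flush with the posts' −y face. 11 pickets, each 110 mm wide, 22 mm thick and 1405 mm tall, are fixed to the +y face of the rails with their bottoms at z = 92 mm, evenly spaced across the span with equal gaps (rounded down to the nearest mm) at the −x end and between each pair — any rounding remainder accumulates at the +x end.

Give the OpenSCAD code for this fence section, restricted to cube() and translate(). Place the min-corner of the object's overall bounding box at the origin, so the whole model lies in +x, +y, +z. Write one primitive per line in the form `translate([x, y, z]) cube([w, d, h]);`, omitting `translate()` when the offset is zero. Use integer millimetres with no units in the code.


cube([117, 117, 1522]);
translate([2017, 0, 0]) cube([117, 117, 1522]);
translate([117, 0, 290]) cube([1900, 117, 70]);
translate([117, 0, 1328]) cube([1900, 117, 70]);
translate([174, 117, 92]) cube([110, 22, 1405]);
translate([341, 117, 92]) cube([110, 22, 1405]);
translate([508, 117, 92]) cube([110, 22, 1405]);
translate([675, 117, 92]) cube([110, 22, 1405]);
translate([842, 117, 92]) cube([110, 22, 1405]);
translate([1009, 117, 92]) cube([110, 22, 1405]);
translate([1176, 117, 92]) cube([110, 22, 1405]);
translate([1343, 117, 92]) cube([110, 22, 1405]);
translate([1510, 117, 92]) cube([110, 22, 1405]);
translate([1677, 117, 92]) cube([110, 22, 1405]);
translate([1844, 117, 92]) cube([110, 22, 1405]);


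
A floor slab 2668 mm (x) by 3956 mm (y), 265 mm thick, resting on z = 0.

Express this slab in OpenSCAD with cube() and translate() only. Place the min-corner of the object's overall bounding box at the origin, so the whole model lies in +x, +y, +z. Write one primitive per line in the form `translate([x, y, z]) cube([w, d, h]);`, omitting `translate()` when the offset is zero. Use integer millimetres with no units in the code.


cube([2668, 3956, 265]);


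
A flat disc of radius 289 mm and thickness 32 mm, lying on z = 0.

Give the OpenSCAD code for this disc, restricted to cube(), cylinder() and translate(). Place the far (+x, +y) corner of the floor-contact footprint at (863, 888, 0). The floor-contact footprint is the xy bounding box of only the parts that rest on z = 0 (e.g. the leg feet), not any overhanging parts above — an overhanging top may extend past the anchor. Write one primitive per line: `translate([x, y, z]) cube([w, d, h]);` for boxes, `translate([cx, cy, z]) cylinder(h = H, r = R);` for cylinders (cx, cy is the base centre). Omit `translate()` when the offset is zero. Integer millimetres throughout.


translate([574, 599, 0]) cylinder(h = 32, r = 289);


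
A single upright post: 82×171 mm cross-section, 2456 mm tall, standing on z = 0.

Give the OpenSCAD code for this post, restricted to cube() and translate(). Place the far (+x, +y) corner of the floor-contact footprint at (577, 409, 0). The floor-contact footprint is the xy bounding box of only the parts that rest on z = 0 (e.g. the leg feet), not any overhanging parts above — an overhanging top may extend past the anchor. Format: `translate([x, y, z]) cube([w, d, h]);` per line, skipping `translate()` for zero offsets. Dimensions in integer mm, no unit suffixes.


translate([495, 238, 0]) cube([82, 171, 2456]);


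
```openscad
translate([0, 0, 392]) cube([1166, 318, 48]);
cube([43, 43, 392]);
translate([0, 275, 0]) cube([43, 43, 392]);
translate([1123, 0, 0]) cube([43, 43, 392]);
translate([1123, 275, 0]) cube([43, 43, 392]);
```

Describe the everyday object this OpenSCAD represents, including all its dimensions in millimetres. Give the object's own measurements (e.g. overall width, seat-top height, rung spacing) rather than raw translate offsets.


A long wooden bench with a 1166 mm (x) × 318 mm (y) seat, 48 mm thick, its top surface 440 mm above the floor. Four 43 mm square legs at the seat corners, flush with the edges, run from z = 0 to the seat underside.


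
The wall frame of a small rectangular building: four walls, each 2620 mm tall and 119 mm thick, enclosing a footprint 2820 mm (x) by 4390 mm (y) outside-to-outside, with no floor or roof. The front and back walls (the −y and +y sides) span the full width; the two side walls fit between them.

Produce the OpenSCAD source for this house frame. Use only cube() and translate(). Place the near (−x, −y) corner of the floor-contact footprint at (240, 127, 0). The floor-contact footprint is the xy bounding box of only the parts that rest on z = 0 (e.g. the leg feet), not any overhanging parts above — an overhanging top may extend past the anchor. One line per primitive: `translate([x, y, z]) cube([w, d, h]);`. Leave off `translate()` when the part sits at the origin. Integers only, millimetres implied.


translate([240, 127, 0]) cube([2820, 119, 2620]);
translate([240, 4398, 0]) cube([2820, 119, 2620]);
translate([240, 246, 0]) cube([119, 4152, 2620]);
translate([2941, 246, 0]) cube([119, 4152, 2620]);


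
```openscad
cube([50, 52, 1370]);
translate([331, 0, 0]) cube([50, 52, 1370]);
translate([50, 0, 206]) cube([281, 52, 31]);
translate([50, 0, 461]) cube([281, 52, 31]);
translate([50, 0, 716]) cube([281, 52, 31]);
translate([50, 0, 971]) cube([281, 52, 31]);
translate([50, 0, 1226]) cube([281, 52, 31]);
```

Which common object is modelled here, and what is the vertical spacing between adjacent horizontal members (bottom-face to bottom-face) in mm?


A ladder. The rung spacing is 255 mm.

Two tall 50×52 posts with 5 short bars between them — a ladder. Adjacent rungs sit at z = 206 and z = 461, so the spacing is 461 − 206 = 255 mm.


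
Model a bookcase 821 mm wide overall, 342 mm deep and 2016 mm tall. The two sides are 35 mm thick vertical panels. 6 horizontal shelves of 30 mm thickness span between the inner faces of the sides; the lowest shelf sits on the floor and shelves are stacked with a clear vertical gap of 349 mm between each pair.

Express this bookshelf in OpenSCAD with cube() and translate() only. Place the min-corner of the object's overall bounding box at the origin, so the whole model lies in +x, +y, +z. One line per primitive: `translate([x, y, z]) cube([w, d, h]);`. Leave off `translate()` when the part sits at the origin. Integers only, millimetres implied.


cube([35, 342, 2016]);
translate([786, 0, 0]) cube([35, 342, 2016]);
translate([35, 0, 0]) cube([751, 342, 30]);
translate([35, 0, 379]) cube([751, 342, 30]);
translate([35, 0, 758]) cube([751, 342, 30]);
translate([35, 0, 1137]) cube([751, 342, 30]);
translate([35, 0, 1516]) cube([751, 342, 30]);
translate([35, 0, 1895]) cube([751, 342, 30]);


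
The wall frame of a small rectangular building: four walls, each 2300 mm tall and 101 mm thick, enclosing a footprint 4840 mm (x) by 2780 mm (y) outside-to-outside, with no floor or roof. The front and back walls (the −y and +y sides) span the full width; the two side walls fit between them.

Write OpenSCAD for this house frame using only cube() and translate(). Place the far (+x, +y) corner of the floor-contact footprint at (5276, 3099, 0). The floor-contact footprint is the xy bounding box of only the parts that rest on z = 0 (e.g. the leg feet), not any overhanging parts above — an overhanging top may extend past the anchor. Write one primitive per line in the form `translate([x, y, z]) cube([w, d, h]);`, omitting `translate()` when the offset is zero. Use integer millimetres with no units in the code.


translate([436, 319, 0]) cube([4840, 101, 2300]);
translate([436, 2998, 0]) cube([4840, 101, 2300]);
translate([436, 420, 0]) cube([101, 2578, 2300]);
translate([5175, 420, 0]) cube([101, 2578, 2300]);


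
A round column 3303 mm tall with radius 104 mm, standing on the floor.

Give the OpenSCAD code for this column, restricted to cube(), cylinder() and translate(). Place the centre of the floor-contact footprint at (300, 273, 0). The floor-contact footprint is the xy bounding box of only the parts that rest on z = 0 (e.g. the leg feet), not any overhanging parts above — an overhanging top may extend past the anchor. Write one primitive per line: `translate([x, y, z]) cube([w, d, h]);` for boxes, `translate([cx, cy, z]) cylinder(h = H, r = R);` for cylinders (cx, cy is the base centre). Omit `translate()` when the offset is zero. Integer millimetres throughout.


translate([300, 273, 0]) cylinder(h = 3303, r = 104);


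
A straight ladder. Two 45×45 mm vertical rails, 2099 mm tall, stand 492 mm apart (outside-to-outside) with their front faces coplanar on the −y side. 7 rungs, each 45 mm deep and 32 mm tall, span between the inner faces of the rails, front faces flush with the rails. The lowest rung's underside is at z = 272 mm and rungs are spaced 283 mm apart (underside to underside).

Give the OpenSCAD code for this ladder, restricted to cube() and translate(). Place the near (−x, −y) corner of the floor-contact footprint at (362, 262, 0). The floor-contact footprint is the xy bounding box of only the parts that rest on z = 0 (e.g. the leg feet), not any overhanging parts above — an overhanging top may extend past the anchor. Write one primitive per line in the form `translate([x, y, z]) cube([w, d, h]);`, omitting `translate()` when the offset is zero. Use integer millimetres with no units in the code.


translate([362, 262, 0]) cube([45, 45, 2099]);
translate([809, 262, 0]) cube([45, 45, 2099]);
translate([407, 262, 272]) cube([402, 45, 32]);
translate([407, 262, 555]) cube([402, 45, 32]);
translate([407, 262, 838]) cube([402, 45, 32]);
translate([407, 262, 1121]) cube([402, 45, 32]);
translate([407, 262, 1404]) cube([402, 45, 32]);
translate([407, 262, 1687]) cube([402, 45, 32]);
translate([407, 262, 1970]) cube([402, 45, 32]);


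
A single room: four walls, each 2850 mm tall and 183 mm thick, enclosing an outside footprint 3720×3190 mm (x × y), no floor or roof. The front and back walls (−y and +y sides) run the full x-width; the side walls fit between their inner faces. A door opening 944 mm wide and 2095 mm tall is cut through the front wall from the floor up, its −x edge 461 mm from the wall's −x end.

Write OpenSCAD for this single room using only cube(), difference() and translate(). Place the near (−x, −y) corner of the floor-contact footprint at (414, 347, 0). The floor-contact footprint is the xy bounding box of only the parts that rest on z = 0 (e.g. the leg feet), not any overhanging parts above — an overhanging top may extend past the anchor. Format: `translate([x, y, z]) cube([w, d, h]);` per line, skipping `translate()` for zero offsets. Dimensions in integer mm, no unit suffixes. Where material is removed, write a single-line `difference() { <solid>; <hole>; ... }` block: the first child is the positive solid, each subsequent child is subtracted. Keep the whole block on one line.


difference() { translate([414, 347, 0]) cube([3720, 183, 2850]); translate([875, 347, 0]) cube([944, 183, 2095]); }
translate([414, 3354, 0]) cube([3720, 183, 2850]);
translate([414, 530, 0]) cube([183, 2824, 2850]);
translate([3951, 530, 0]) cube([183, 2824, 2850]);


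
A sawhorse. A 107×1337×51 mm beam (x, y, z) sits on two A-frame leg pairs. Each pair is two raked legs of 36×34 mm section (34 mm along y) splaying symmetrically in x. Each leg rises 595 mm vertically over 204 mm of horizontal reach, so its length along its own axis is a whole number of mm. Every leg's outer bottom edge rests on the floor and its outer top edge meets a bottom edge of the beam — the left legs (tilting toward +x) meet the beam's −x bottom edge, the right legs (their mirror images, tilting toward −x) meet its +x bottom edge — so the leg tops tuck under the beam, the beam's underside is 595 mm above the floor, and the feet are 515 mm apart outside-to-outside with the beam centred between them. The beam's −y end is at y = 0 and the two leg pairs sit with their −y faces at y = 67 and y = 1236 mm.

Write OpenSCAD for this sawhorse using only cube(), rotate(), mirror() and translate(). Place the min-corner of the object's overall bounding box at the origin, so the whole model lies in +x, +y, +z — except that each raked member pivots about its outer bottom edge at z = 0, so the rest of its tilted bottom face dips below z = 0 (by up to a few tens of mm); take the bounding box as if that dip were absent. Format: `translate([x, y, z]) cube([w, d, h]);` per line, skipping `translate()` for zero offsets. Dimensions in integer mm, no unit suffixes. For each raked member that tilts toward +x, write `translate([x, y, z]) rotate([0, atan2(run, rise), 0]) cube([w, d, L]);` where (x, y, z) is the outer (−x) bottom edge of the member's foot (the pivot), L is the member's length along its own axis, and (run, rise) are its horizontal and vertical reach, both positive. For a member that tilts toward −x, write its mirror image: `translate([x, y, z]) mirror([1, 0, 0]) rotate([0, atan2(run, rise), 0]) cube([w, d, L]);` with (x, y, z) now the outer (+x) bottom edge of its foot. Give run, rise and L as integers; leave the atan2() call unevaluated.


// leg length = √(204² + 595²) = 629
// right-leg outer foot x = 2·204 + 107 = 515
// beam min-corner = (204, 0, 595)
translate([204, 0, 595]) cube([107, 1337, 51]);
translate([0, 67, 0]) rotate([0, atan2(204, 595), 0]) cube([36, 34, 629]);
translate([515, 67, 0]) mirror([1, 0, 0]) rotate([0, atan2(204, 595), 0]) cube([36, 34, 629]);
translate([0, 1236, 0]) rotate([0, atan2(204, 595), 0]) cube([36, 34, 629]);
translate([515, 1236, 0]) mirror([1, 0, 0]) rotate([0, atan2(204, 595), 0]) cube([36, 34, 629]);


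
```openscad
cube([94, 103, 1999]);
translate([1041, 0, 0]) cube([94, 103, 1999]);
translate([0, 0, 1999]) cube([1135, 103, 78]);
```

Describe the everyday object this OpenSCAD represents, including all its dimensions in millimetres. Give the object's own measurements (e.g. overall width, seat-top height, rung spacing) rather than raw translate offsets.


A door frame. The clear opening is 947 mm wide and 1999 mm high. Two 94 mm wide jambs, 103 mm deep, stand either side of the opening from the floor to the top of the opening. A 78 mm thick head sits across the top of both jambs, spanning the full outside width of the frame.


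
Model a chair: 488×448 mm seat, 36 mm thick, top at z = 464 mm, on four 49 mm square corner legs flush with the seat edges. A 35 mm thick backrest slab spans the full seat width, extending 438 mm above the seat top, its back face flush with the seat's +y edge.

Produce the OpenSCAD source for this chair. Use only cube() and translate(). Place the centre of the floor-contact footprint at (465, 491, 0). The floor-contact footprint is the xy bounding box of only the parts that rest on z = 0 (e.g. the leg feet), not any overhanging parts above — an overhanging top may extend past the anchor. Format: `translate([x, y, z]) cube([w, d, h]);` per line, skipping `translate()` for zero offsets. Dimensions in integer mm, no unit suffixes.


translate([221, 267, 428]) cube([488, 448, 36]);
translate([221, 267, 0]) cube([49, 49, 428]);
translate([660, 267, 0]) cube([49, 49, 428]);
translate([221, 666, 0]) cube([49, 49, 428]);
translate([660, 666, 0]) cube([49, 49, 428]);
translate([221, 680, 464]) cube([488, 35, 438]);


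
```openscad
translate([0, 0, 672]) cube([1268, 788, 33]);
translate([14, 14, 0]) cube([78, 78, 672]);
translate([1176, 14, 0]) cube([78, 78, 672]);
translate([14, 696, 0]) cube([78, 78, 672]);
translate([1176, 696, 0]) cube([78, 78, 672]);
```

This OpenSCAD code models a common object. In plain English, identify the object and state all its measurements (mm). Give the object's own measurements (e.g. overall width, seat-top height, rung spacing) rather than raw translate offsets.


A rectangular dining table. The top is 1268×788×33 mm with its upper surface at z = 705 mm. It stands on four 78×78 mm square legs, each inset 14 mm from the nearest pair of top edges, running from the floor to the underside of the top.


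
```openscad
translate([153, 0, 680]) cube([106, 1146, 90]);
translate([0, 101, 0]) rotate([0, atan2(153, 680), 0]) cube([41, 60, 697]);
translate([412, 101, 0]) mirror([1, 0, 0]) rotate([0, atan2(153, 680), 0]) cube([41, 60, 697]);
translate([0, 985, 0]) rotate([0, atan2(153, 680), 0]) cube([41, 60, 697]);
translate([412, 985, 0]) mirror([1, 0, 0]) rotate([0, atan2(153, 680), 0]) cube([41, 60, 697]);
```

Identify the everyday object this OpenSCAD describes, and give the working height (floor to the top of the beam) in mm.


A sawhorse. The overall height is 770 mm.

A beam across two mirrored pairs of raked legs — a sawhorse. The beam's underside is at z = 680 (matching the legs' vertical rise in atan2(153, 680)) and the beam is 90 mm tall, so its top is at 680 + 90 = 770 mm. The raked legs top out at the beam's underside, so that is the highest point.


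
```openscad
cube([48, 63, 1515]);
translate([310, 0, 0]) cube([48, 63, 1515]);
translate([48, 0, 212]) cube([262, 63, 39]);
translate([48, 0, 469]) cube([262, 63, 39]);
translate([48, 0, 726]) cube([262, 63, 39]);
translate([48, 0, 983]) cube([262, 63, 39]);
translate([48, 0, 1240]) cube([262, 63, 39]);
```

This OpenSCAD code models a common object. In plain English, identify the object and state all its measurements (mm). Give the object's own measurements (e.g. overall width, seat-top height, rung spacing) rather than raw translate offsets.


A straight ladder. Two 48×63 mm vertical rails, 1515 mm tall, stand 358 mm apart (outside-to-outside) with their front faces coplanar on the −y side. 5 rungs, each 63 mm deep and 39 mm tall, span between the inner faces of the rails, front faces flush with the rails. The lowest rung's underside is at z = 212 mm and rungs are spaced 257 mm apart (underside to underside).


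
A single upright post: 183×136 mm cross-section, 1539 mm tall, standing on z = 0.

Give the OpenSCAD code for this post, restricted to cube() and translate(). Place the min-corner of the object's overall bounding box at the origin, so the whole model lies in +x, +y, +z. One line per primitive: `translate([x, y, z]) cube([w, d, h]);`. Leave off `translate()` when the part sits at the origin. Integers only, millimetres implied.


cube([183, 136, 1539]);


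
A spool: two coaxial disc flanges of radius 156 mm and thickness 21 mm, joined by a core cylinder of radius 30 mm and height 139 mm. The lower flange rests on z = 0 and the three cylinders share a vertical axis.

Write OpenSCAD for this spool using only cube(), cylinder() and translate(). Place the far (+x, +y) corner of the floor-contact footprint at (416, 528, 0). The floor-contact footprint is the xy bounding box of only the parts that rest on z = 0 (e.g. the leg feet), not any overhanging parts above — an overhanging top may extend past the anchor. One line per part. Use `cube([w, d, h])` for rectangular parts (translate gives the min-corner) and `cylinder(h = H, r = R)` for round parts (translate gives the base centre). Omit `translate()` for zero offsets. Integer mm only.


translate([260, 372, 0]) cylinder(h = 21, r = 156);
translate([260, 372, 21]) cylinder(h = 139, r = 30);
translate([260, 372, 160]) cylinder(h = 21, r = 156);


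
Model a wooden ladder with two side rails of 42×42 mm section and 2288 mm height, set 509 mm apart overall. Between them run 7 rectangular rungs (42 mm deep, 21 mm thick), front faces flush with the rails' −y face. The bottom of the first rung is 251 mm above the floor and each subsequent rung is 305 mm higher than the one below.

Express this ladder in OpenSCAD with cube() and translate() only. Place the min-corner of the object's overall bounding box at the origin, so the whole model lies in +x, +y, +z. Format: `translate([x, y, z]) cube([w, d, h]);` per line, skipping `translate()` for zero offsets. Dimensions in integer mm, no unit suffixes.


// rung span = 509 - 2*42 = 425
// rung[k] z = 251 + k*305
cube([42, 42, 2288]);
translate([467, 0, 0]) cube([42, 42, 2288]);
translate([42, 0, 251]) cube([425, 42, 21]);
translate([42, 0, 556]) cube([425, 42, 21]);
translate([42, 0, 861]) cube([425, 42, 21]);
translate([42, 0, 1166]) cube([425, 42, 21]);
translate([42, 0, 1471]) cube([425, 42, 21]);
translate([42, 0, 1776]) cube([425, 42, 21]);
translate([42, 0, 2081]) cube([425, 42, 21]);


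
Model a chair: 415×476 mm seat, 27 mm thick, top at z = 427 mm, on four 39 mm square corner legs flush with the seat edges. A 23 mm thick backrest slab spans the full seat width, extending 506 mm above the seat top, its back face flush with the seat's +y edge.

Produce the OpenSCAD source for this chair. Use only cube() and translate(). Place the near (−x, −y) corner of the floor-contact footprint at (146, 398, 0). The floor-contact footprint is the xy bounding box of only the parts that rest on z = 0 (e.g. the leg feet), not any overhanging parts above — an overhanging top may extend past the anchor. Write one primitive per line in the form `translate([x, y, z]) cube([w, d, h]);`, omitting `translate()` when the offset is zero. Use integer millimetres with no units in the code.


translate([146, 398, 400]) cube([415, 476, 27]);
translate([146, 398, 0]) cube([39, 39, 400]);
translate([522, 398, 0]) cube([39, 39, 400]);
translate([146, 835, 0]) cube([39, 39, 400]);
translate([522, 835, 0]) cube([39, 39, 400]);
translate([146, 851, 427]) cube([415, 23, 506]);


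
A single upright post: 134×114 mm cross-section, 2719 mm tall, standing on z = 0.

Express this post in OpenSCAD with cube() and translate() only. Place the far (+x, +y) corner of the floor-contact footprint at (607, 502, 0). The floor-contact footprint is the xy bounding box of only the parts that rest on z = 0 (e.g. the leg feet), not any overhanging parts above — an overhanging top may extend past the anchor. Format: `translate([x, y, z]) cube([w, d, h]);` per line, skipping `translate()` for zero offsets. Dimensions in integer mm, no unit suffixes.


translate([473, 388, 0]) cube([134, 114, 2719]);


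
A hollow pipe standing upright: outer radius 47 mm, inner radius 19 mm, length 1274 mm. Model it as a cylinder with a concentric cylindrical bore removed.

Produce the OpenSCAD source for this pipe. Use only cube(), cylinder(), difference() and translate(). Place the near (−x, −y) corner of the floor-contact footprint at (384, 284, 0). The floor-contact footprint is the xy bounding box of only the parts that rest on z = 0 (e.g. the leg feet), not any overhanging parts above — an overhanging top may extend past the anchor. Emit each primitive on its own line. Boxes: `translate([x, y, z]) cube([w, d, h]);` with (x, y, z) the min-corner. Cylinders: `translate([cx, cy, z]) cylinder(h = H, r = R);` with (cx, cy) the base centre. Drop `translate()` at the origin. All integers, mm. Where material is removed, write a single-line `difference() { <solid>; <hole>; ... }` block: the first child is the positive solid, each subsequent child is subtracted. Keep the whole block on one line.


difference() { translate([431, 331, 0]) cylinder(h = 1274, r = 47); translate([431, 331, 0]) cylinder(h = 1274, r = 19); }


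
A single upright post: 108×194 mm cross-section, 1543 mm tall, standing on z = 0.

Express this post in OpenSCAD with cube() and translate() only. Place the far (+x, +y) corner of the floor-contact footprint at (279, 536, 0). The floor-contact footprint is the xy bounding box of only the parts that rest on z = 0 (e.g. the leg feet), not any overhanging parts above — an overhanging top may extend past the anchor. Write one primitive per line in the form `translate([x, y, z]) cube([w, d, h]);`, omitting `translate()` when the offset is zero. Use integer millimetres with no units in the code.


translate([171, 342, 0]) cube([108, 194, 1543]);


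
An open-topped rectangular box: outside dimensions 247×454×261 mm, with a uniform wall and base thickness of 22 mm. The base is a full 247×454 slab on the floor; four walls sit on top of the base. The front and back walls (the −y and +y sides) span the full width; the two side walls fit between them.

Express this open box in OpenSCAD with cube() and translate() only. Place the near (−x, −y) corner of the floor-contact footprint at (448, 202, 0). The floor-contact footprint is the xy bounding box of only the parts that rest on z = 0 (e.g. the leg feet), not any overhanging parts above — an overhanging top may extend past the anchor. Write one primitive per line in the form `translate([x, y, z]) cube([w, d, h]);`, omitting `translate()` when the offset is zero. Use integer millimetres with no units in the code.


translate([448, 202, 0]) cube([247, 454, 22]);
translate([448, 202, 22]) cube([247, 22, 239]);
translate([448, 634, 22]) cube([247, 22, 239]);
translate([448, 224, 22]) cube([22, 410, 239]);
translate([673, 224, 22]) cube([22, 410, 239]);


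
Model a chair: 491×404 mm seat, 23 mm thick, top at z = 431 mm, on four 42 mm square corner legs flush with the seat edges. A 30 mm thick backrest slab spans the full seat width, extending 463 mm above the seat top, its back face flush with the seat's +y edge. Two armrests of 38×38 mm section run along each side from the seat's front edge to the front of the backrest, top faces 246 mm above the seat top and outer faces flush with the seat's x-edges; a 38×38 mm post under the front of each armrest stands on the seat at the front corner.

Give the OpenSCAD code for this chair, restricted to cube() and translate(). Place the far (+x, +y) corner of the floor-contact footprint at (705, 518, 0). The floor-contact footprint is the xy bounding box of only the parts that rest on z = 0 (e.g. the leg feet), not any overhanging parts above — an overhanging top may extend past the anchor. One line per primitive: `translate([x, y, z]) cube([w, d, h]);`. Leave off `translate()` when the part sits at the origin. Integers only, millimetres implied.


// leg_h = 431 - 23 = 408
// arm post h = 246 - 38 = 208
translate([214, 114, 408]) cube([491, 404, 23]);
translate([214, 114, 0]) cube([42, 42, 408]);
translate([663, 114, 0]) cube([42, 42, 408]);
translate([214, 476, 0]) cube([42, 42, 408]);
translate([663, 476, 0]) cube([42, 42, 408]);
translate([214, 488, 431]) cube([491, 30, 463]);
translate([214, 114, 639]) cube([38, 374, 38]);
translate([667, 114, 639]) cube([38, 374, 38]);
translate([214, 114, 431]) cube([38, 38, 208]);
translate([667, 114, 431]) cube([38, 38, 208]);


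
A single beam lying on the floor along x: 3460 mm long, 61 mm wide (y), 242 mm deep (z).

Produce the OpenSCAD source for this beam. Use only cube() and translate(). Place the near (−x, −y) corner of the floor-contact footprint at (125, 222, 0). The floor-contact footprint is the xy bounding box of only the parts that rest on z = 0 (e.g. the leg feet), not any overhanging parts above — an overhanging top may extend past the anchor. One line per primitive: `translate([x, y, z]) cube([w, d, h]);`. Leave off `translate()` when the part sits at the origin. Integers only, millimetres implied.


translate([125, 222, 0]) cube([3460, 61, 242]);


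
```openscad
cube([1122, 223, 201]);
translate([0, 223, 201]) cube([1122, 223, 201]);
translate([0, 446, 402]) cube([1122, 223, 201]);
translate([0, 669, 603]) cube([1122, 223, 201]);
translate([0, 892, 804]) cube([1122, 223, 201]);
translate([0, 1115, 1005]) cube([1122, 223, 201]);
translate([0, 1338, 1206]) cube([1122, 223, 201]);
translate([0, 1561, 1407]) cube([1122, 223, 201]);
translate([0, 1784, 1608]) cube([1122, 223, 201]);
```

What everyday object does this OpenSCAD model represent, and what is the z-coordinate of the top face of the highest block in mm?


A staircase. The total rise is 1809 mm.

9 identical blocks, each offset up and back from the previous — a staircase. Each step is 201 mm tall and there are 9 of them, so the total rise is 9 × 201 = 1809 mm.


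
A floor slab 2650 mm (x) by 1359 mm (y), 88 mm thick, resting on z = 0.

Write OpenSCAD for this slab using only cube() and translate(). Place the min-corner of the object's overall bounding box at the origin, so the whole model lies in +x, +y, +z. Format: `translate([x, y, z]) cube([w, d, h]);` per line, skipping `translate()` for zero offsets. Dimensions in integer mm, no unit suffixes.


cube([2650, 1359, 88]);


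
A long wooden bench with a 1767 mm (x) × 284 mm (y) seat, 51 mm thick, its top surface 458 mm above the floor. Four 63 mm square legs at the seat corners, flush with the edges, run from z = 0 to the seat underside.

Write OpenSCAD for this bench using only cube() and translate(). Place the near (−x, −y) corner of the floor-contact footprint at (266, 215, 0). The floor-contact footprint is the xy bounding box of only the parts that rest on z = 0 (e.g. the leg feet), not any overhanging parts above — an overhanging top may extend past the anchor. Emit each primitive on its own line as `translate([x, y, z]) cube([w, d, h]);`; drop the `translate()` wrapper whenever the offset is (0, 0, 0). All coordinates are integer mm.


translate([266, 215, 407]) cube([1767, 284, 51]);
translate([266, 215, 0]) cube([63, 63, 407]);
translate([266, 436, 0]) cube([63, 63, 407]);
translate([1970, 215, 0]) cube([63, 63, 407]);
translate([1970, 436, 0]) cube([63, 63, 407]);
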